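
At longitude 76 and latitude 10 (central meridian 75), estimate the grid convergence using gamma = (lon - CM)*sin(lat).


gamma = (76 - 75) * sin(10) = 1 * 0.173648 = 0.174 degrees

0.174 degrees


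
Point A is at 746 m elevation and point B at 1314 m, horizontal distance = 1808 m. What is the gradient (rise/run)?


gradient = (1314 - 746) / 1808 = 568 / 1808 = 0.3142

0.3142


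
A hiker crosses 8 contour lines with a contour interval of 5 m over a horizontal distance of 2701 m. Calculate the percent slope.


elevation change = 8 * 5 = 40 m
slope = 40 / 2701 * 100 = 1.5%

1.5%


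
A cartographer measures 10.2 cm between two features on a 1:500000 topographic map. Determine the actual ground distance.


ground = 10.2 cm * 500000 / 100 = 51000.0 m = 51.0 km

51.0 km


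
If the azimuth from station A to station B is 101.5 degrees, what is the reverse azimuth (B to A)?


back azimuth = (101.5 + 180) mod 360 = 281.5 degrees

281.5 degrees


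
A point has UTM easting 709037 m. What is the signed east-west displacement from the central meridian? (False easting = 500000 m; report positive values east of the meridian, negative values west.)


displacement = 709037 - 500000 = 209037 m

209037 m


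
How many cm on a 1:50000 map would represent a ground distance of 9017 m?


map_cm = 9017 * 100 / 50000 = 18.034 cm ≈ 18.03 cm

18.03 cm


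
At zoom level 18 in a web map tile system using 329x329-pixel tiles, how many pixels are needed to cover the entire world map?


tiles per axis = 2^18 = 262144
total tiles = 262144^2 = 68719476736
pixels per axis = 262144 * 329 = 86245376
total pixels = 86245376^2 = 7438264881381376

7438264881381376 pixels


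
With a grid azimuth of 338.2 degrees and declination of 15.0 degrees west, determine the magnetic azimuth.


magnetic azimuth = grid azimuth - declination (east +ve)
mag_az = 338.2 - -15.0 = 353.2 degrees

353.2 degrees


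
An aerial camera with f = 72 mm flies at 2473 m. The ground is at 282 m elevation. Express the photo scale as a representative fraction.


scale = f / (H - h) = 72 mm / 2191 m = 72 / 2191000 = 1:30431

1:30431


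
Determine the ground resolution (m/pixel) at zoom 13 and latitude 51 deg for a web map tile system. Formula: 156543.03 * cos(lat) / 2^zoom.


res = 156543.03 * cos(51) / 2^13 = 156543.03 * 0.62932039 / 8192 = 12.03 m/pixel

12.03 m/pixel


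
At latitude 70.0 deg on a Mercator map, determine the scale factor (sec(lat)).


SF = 1 / cos(70.0) = 1 / 0.34202 = 2.924

2.924


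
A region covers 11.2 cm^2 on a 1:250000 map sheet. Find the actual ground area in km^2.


ground_area = 11.2 * (250000/100)^2 = 70000000.0 m^2 = 70.0 km^2

70.0 km^2


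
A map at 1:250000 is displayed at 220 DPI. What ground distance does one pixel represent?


pixel_cm = 2.54 / 220 ≈ 0.011545 cm
ground = pixel_cm * 250000 / 100 = 2.54 * 250000 / (220 * 100) = 635000 / 22000 ≈ 28.86 m

28.86 m


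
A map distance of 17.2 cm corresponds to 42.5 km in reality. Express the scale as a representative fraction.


ground = 42.5 km = 4250000 cm; RF denominator = ground / map = 4250000 / 17.2 ≈ 247093; RF = 1:247093

1:247093


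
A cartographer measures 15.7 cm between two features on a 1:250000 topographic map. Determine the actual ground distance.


ground = 15.7 cm * 250000 / 100 = 39250.0 m = 39.25 km

39.25 km


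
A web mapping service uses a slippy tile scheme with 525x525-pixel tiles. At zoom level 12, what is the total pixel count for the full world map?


tiles per axis = 2^12 = 4096
total tiles = 4096^2 = 16777216
pixels per axis = 4096 * 525 = 2150400
total pixels = 2150400^2 = 4624220160000

4624220160000 pixels


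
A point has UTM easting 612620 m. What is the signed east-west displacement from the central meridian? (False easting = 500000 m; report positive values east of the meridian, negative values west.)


displacement = 612620 - 500000 = 112620 m

112620 m


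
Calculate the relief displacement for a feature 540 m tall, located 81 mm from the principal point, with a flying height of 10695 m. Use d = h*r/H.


d = h * r / H = 540 * 81 / 10695 = 4.09 mm

4.09 mm


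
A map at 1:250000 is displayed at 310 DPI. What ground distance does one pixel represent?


pixel_cm = 2.54 / 310 ≈ 0.008194 cm
ground = pixel_cm * 250000 / 100 = 2.54 * 250000 / (310 * 100) = 635000 / 31000 ≈ 20.48 m

20.48 m


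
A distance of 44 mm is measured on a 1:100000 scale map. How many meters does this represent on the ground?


ground = 44 mm * 100000 / 1000 = 4400.0 m

4400.0 m


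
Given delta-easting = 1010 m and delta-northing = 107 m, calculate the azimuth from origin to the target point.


az = atan2(1010, 107) = 84.0 deg
adjusted to 0-360: 84.0 degrees

84.0 degrees


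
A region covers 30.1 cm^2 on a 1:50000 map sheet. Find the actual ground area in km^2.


ground_area = 30.1 * (50000/100)^2 = 7525000.0 m^2 = 7.525 km^2

7.525 km^2


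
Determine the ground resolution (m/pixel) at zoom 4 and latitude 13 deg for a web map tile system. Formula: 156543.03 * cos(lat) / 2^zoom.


res = 156543.03 * cos(13) / 2^4 = 156543.03 * 0.97437006 / 16 = 9533.18 m/pixel

9533.18 m/pixel


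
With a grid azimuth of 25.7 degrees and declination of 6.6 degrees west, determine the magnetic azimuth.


magnetic azimuth = grid azimuth - declination (east +ve)
mag_az = 25.7 - -6.6 = 32.3 degrees

32.3 degrees


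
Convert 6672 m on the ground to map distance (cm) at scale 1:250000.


map_cm = 6672 * 100 / 250000 = 2.6688 cm ≈ 2.67 cm

2.67 cm


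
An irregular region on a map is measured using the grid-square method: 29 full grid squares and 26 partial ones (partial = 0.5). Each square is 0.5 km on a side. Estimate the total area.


effective squares = 29 + 26 * 0.5 = 42.0
area = 42.0 * 0.25 = 10.5 km^2

10.5 km^2


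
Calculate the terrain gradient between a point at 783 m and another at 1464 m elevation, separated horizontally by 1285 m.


gradient = (1464 - 783) / 1285 = 681 / 1285 = 0.53

0.53


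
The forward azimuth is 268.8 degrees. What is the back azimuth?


back azimuth = (268.8 + 180) mod 360 = 88.8 degrees

88.8 degrees


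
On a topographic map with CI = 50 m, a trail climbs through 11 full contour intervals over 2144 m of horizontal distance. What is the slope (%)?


elevation change = 11 * 50 = 550 m
slope = 550 / 2144 * 100 = 25.7%

25.7%


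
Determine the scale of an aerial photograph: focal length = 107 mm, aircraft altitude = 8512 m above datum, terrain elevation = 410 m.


scale = f / (H - h) = 107 mm / 8102 m = 107 / 8102000 = 1:75720

1:75720


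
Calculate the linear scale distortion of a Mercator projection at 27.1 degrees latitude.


SF = 1 / cos(27.1) = 1 / 0.890213 = 1.123

1.123


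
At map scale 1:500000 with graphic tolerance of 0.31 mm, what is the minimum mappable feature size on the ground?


ground = 0.31 mm * 500000 / 1000 = 155.0 m

155.0 m


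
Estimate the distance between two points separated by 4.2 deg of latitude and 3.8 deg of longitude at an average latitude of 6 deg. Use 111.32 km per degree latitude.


dlat_km = 4.2 * 111.32 = 467.544
dlon_km = 3.8 * 111.32 * cos(6) ≈ 420.699
dist = sqrt(467.544^2 + 420.699^2) ≈ 629.0 km

629.0 km


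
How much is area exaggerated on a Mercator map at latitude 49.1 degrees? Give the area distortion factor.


area_distortion = 1/cos^2(49.1) = 2.333

2.333


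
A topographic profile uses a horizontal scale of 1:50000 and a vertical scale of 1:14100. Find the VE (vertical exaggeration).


VE = horizontal_scale / vertical_scale = 50000 / 14100 ≈ 3.5

3.5x


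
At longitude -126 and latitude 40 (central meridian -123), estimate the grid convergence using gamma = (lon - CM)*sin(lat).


gamma = (-126 - -123) * sin(40) = -3 * 0.642788 = -1.928 degrees

-1.928 degrees


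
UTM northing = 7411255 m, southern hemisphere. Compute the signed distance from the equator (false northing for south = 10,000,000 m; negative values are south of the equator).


For southern: actual = 7411255 - 10000000 = -2588745 m

-2588745 m


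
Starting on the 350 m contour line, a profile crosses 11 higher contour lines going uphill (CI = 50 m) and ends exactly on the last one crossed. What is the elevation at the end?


elevation = 350 + 11 * 50 = 900 m

900 m


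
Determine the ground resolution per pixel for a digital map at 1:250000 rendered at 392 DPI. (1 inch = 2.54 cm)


pixel_cm = 2.54 / 392 ≈ 0.00648 cm
ground = pixel_cm * 250000 / 100 = 2.54 * 250000 / (392 * 100) = 635000 / 39200 ≈ 16.2 m

16.2 m


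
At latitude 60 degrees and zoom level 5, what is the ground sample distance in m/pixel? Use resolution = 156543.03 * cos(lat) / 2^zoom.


res = 156543.03 * cos(60) / 2^5 = 156543.03 * 0.5 / 32 = 2445.98 m/pixel

2445.98 m/pixel


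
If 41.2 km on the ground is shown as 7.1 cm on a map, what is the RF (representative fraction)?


ground = 41.2 km = 4120000 cm; RF denominator = ground / map = 4120000 / 7.1 ≈ 580282; RF = 1:580282

1:580282


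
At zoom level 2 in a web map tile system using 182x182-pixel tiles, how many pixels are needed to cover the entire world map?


tiles per axis = 2^2 = 4
total tiles = 4^2 = 16
pixels per axis = 4 * 182 = 728
total pixels = 728^2 = 529984

529984 pixels


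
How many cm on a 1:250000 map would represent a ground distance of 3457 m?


map_cm = 3457 * 100 / 250000 = 1.3828 cm ≈ 1.38 cm

1.38 cm


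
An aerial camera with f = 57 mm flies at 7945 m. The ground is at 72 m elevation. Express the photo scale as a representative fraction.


scale = f / (H - h) = 57 mm / 7873 m = 57 / 7873000 = 1:138123

1:138123


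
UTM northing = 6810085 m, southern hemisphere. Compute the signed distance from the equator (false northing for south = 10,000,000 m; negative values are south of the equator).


For southern: actual = 6810085 - 10000000 = -3189915 m

-3189915 m


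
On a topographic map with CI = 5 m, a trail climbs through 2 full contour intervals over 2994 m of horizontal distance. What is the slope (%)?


elevation change = 2 * 5 = 10 m
slope = 10 / 2994 * 100 = 0.3%

0.3%


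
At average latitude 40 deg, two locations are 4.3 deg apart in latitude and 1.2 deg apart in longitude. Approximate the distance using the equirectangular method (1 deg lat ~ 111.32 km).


dlat_km = 4.3 * 111.32 = 478.676
dlon_km = 1.2 * 111.32 * cos(40) ≈ 102.331
dist = sqrt(478.676^2 + 102.331^2) ≈ 489.5 km

489.5 km


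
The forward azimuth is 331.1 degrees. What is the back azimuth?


back azimuth = (331.1 + 180) mod 360 = 151.1 degrees

151.1 degrees


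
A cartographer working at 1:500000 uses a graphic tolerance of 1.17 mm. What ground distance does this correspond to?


ground = 1.17 mm * 500000 / 1000 = 585.0 m

585.0 m


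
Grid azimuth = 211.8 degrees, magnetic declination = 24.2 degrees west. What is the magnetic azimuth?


magnetic azimuth = grid azimuth - declination (east +ve)
mag_az = 211.8 - -24.2 = 236.0 degrees

236.0 degrees


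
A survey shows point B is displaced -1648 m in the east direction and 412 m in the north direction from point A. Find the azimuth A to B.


az = atan2(-1648, 412) = -76.0 deg
adjusted to 0-360: 284.0 degrees

284.0 degrees


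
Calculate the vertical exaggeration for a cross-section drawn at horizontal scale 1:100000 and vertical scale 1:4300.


VE = horizontal_scale / vertical_scale = 100000 / 4300 ≈ 23.3

23.3x


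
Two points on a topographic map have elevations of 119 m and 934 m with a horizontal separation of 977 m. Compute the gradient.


gradient = (934 - 119) / 977 = 815 / 977 = 0.8342

0.8342


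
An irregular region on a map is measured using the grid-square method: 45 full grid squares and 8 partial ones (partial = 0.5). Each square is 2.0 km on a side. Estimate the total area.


effective squares = 45 + 8 * 0.5 = 49.0
area = 49.0 * 4.0 = 196.0 km^2

196.0 km^2


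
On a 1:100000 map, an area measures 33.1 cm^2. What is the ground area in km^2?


ground_area = 33.1 * (100000/100)^2 = 33100000.0 m^2 = 33.1 km^2

33.1 km^2


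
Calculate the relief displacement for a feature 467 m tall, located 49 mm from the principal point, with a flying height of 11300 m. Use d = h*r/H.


d = h * r / H = 467 * 49 / 11300 = 2.03 mm

2.03 mm


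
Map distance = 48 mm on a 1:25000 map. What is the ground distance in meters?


ground = 48 mm * 25000 / 1000 = 1200.0 m

1200.0 m


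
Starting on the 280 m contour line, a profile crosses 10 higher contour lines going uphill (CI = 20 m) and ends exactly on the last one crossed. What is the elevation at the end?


elevation = 280 + 10 * 20 = 480 m

480 m


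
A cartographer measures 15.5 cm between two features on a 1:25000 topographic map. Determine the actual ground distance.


ground = 15.5 cm * 25000 / 100 = 3875.0 m = 3.875 km

3.875 km


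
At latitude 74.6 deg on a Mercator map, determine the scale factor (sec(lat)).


SF = 1 / cos(74.6) = 1 / 0.265556 = 3.766

3.766


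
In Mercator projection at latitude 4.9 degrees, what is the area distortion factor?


area_distortion = 1/cos^2(4.9) = 1.007

1.007


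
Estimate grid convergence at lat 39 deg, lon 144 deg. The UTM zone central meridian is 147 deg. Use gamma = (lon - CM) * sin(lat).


gamma = (144 - 147) * sin(39) = -3 * 0.62932 = -1.888 degrees

-1.888 degrees


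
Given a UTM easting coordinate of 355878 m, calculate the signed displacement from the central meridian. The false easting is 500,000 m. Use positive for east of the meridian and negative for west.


displacement = 355878 - 500000 = -144122 m

-144122 m


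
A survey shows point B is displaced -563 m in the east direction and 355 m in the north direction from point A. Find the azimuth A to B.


az = atan2(-563, 355) = -57.8 deg
adjusted to 0-360: 302.2 degrees

302.2 degrees


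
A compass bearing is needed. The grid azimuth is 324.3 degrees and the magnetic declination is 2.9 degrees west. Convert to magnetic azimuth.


magnetic azimuth = grid azimuth - declination (east +ve)
mag_az = 324.3 - -2.9 = 327.2 degrees

327.2 degrees


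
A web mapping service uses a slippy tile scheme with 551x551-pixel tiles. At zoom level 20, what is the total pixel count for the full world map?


tiles per axis = 2^20 = 1048576
total tiles = 1048576^2 = 1099511627776
pixels per axis = 1048576 * 551 = 577765376
total pixels = 577765376^2 = 333812829704421376

333812829704421376 pixels


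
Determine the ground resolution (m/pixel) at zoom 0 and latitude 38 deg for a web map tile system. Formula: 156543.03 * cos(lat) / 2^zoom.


res = 156543.03 * cos(38) / 2^0 = 156543.03 * 0.78801075 / 1 = 123357.59 m/pixel

123357.59 m/pixel


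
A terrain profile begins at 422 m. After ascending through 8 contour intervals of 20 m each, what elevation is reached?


elevation = 422 + 8 * 20 = 582 m

582 m


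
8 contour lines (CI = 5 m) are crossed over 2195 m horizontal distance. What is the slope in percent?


elevation change = 8 * 5 = 40 m
slope = 40 / 2195 * 100 = 1.8%

1.8%


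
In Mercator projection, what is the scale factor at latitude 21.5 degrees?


SF = 1 / cos(21.5) = 1 / 0.930418 = 1.075

1.075


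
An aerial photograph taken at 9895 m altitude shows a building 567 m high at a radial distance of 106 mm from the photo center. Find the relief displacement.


d = h * r / H = 567 * 106 / 9895 = 6.07 mm

6.07 mm


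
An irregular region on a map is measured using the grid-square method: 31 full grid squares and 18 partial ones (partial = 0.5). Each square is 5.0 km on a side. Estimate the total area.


effective squares = 31 + 18 * 0.5 = 40.0
area = 40.0 * 25.0 = 1000.0 km^2

1000.0 km^2


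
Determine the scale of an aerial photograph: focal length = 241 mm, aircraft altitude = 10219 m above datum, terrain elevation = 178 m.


scale = f / (H - h) = 241 mm / 10041 m = 241 / 10041000 = 1:41664

1:41664


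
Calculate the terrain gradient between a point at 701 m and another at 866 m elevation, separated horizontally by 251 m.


gradient = (866 - 701) / 251 = 165 / 251 = 0.6574

0.6574


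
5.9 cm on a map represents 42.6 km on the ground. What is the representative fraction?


ground = 42.6 km = 4260000 cm; RF denominator = ground / map = 4260000 / 5.9 ≈ 722034; RF = 1:722034

1:722034


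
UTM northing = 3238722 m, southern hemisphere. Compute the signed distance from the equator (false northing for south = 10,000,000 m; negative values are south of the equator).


For southern: actual = 3238722 - 10000000 = -6761278 m

-6761278 m


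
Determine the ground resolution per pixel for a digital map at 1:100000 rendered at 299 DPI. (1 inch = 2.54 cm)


pixel_cm = 2.54 / 299 ≈ 0.008495 cm
ground = pixel_cm * 100000 / 100 = 2.54 * 100000 / (299 * 100) = 254000 / 29900 ≈ 8.49 m

8.49 m


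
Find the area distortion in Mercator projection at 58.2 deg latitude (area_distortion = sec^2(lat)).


area_distortion = 1/cos^2(58.2) = 3.601

3.601


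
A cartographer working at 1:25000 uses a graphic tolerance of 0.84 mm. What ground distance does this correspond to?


ground = 0.84 mm * 25000 / 1000 = 21.0 m

21.0 m


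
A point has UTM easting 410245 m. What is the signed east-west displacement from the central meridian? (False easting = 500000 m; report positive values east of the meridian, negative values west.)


displacement = 410245 - 500000 = -89755 m

-89755 m


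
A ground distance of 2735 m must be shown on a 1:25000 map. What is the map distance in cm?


map_cm = 2735 * 100 / 25000 = 10.94 cm

10.94 cm


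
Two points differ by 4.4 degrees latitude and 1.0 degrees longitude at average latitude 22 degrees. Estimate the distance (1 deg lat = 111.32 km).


dlat_km = 4.4 * 111.32 = 489.808
dlon_km = 1.0 * 111.32 * cos(22) ≈ 103.214
dist = sqrt(489.808^2 + 103.214^2) ≈ 500.6 km

500.6 km


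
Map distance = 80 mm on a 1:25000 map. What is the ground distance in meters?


ground = 80 mm * 25000 / 1000 = 2000.0 m

2000.0 m


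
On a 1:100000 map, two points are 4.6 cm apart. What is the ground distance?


ground = 4.6 cm * 100000 / 100 = 4600.0 m = 4.6 km

4.6 km


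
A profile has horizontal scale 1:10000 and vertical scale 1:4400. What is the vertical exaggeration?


VE = horizontal_scale / vertical_scale = 10000 / 4400 ≈ 2.3

2.3x


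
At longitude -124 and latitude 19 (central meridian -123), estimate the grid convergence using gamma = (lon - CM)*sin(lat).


gamma = (-124 - -123) * sin(19) = -1 * 0.325568 = -0.326 degrees

-0.326 degrees


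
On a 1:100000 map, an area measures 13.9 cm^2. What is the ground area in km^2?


ground_area = 13.9 * (100000/100)^2 = 13900000.0 m^2 = 13.9 km^2

13.9 km^2


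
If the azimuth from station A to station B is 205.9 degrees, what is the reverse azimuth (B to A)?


back azimuth = (205.9 + 180) mod 360 = 25.9 degrees

25.9 degrees


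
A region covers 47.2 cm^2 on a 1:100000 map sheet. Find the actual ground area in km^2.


ground_area = 47.2 * (100000/100)^2 = 47200000.0 m^2 = 47.2 km^2

47.2 km^2


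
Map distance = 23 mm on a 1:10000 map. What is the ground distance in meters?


ground = 23 mm * 10000 / 1000 = 230.0 m

230.0 m


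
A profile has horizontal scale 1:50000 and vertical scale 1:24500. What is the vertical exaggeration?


VE = horizontal_scale / vertical_scale = 50000 / 24500 ≈ 2.0

2.0x


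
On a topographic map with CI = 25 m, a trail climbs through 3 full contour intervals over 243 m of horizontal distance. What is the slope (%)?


elevation change = 3 * 25 = 75 m
slope = 75 / 243 * 100 = 30.9%

30.9%


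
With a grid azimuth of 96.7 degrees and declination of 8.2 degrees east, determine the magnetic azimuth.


magnetic azimuth = grid azimuth - declination (east +ve)
mag_az = 96.7 - 8.2 = 88.5 degrees

88.5 degrees


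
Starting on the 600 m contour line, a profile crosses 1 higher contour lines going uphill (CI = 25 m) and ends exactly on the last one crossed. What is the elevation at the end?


elevation = 600 + 1 * 25 = 625 m

625 m


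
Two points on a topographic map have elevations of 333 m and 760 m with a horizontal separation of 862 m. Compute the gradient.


gradient = (760 - 333) / 862 = 427 / 862 = 0.4954

0.4954


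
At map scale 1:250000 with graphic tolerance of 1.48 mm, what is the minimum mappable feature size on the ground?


ground = 1.48 mm * 250000 / 1000 = 370.0 m

370.0 m


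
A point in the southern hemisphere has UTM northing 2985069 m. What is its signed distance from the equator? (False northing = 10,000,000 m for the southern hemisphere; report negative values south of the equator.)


For southern: actual = 2985069 - 10000000 = -7014931 m

-7014931 m


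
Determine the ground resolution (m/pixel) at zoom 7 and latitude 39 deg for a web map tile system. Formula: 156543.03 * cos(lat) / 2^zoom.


res = 156543.03 * cos(39) / 2^7 = 156543.03 * 0.77714596 / 128 = 950.44 m/pixel

950.44 m/pixel


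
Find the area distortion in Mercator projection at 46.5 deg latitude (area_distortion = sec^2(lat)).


area_distortion = 1/cos^2(46.5) = 2.11

2.11


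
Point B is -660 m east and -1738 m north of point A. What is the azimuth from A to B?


az = atan2(-660, -1738) = -159.2 deg
adjusted to 0-360: 200.8 degrees

200.8 degrees


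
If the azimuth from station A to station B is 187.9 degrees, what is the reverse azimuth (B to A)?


back azimuth = (187.9 + 180) mod 360 = 7.9 degrees

7.9 degrees


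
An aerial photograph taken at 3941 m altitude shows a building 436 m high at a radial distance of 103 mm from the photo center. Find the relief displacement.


d = h * r / H = 436 * 103 / 3941 = 11.4 mm

11.4 mm


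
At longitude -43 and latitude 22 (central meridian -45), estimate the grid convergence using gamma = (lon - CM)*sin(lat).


gamma = (-43 - -45) * sin(22) = 2 * 0.374607 = 0.749 degrees

0.749 degrees


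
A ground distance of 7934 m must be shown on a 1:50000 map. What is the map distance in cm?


map_cm = 7934 * 100 / 50000 = 15.868 cm ≈ 15.87 cm

15.87 cm


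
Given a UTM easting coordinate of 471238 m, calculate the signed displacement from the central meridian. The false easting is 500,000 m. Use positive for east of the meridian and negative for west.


displacement = 471238 - 500000 = -28762 m

-28762 m


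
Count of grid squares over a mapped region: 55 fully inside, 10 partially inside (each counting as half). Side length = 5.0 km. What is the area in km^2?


effective squares = 55 + 10 * 0.5 = 60.0
area = 60.0 * 25.0 = 1500.0 km^2

1500.0 km^2


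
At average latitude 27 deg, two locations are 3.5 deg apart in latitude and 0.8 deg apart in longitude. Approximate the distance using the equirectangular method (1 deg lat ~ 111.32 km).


dlat_km = 3.5 * 111.32 = 389.62
dlon_km = 0.8 * 111.32 * cos(27) ≈ 79.349
dist = sqrt(389.62^2 + 79.349^2) ≈ 397.6 km

397.6 km


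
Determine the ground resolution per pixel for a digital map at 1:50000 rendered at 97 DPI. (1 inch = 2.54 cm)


pixel_cm = 2.54 / 97 ≈ 0.026186 cm
ground = pixel_cm * 50000 / 100 = 2.54 * 50000 / (97 * 100) = 127000 / 9700 ≈ 13.09 m

13.09 m


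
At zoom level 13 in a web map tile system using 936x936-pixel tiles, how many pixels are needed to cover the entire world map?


tiles per axis = 2^13 = 8192
total tiles = 8192^2 = 67108864
pixels per axis = 8192 * 936 = 7667712
total pixels = 7667712^2 = 58793807314944

58793807314944 pixels


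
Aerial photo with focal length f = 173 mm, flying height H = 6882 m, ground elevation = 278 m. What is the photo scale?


scale = f / (H - h) = 173 mm / 6604 m = 173 / 6604000 = 1:38173

1:38173


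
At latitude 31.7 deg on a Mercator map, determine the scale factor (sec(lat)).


SF = 1 / cos(31.7) = 1 / 0.850811 = 1.175

1.175


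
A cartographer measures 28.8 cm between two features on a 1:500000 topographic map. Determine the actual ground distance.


ground = 28.8 cm * 500000 / 100 = 144000.0 m = 144.0 km

144.0 km


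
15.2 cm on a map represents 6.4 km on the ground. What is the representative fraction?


ground = 6.4 km = 640000 cm; RF denominator = ground / map = 640000 / 15.2 ≈ 42105; RF = 1:42105

1:42105


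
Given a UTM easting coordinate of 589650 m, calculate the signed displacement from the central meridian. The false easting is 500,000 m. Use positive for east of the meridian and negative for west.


displacement = 589650 - 500000 = 89650 m

89650 m


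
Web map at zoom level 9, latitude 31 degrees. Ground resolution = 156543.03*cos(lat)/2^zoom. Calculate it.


res = 156543.03 * cos(31) / 2^9 = 156543.03 * 0.8571673 / 512 = 262.08 m/pixel

262.08 m/pixel


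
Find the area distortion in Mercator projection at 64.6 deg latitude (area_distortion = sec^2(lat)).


area_distortion = 1/cos^2(64.6) = 5.435

5.435


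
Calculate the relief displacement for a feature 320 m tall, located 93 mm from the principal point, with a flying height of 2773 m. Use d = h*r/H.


d = h * r / H = 320 * 93 / 2773 = 10.73 mm

10.73 mm


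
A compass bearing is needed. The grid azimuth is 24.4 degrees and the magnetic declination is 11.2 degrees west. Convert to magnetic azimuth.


magnetic azimuth = grid azimuth - declination (east +ve)
mag_az = 24.4 - -11.2 = 35.6 degrees

35.6 degrees


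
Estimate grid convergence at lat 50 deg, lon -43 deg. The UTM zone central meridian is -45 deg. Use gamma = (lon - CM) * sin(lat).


gamma = (-43 - -45) * sin(50) = 2 * 0.766044 = 1.532 degrees

1.532 degrees


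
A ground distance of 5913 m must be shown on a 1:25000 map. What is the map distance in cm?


map_cm = 5913 * 100 / 25000 = 23.652 cm ≈ 23.65 cm

23.65 cm


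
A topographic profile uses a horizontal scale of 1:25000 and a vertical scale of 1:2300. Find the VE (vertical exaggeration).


VE = horizontal_scale / vertical_scale = 25000 / 2300 ≈ 10.9

10.9x


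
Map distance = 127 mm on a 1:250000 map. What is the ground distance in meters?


ground = 127 mm * 250000 / 1000 = 31750.0 m

31750.0 m


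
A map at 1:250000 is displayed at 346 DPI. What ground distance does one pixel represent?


pixel_cm = 2.54 / 346 ≈ 0.007341 cm
ground = pixel_cm * 250000 / 100 = 2.54 * 250000 / (346 * 100) = 635000 / 34600 ≈ 18.35 m

18.35 m


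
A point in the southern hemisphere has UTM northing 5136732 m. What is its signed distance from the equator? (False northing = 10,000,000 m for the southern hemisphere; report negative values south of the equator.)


For southern: actual = 5136732 - 10000000 = -4863268 m

-4863268 m


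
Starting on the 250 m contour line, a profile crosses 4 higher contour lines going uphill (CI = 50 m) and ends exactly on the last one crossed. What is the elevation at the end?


elevation = 250 + 4 * 50 = 450 m

450 m


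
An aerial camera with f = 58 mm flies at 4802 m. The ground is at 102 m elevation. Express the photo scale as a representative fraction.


scale = f / (H - h) = 58 mm / 4700 m = 58 / 4700000 = 1:81034

1:81034


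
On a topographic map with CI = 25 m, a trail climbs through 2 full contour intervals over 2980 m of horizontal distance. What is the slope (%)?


elevation change = 2 * 25 = 50 m
slope = 50 / 2980 * 100 = 1.7%

1.7%


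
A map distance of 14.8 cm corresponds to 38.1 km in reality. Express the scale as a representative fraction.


ground = 38.1 km = 3810000 cm; RF denominator = ground / map = 3810000 / 14.8 ≈ 257432; RF = 1:257432

1:257432


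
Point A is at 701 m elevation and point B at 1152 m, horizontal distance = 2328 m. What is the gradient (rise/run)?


gradient = (1152 - 701) / 2328 = 451 / 2328 = 0.1937

0.1937


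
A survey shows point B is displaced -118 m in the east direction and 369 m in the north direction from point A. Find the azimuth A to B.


az = atan2(-118, 369) = -17.7 deg
adjusted to 0-360: 342.3 degrees

342.3 degrees


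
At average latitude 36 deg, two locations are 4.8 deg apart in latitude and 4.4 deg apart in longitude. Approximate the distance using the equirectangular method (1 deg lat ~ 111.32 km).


dlat_km = 4.8 * 111.32 = 534.336
dlon_km = 4.4 * 111.32 * cos(36) ≈ 396.263
dist = sqrt(534.336^2 + 396.263^2) ≈ 665.2 km

665.2 km


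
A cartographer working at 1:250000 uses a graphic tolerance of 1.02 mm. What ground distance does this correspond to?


ground = 1.02 mm * 250000 / 1000 = 255.0 m

255.0 m


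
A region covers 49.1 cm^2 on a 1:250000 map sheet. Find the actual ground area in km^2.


ground_area = 49.1 * (250000/100)^2 = 306875000.0 m^2 = 306.875 km^2

306.875 km^2


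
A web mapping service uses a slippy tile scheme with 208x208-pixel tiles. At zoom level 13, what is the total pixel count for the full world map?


tiles per axis = 2^13 = 8192
total tiles = 8192^2 = 67108864
pixels per axis = 8192 * 208 = 1703936
total pixels = 1703936^2 = 2903397892096

2903397892096 pixels


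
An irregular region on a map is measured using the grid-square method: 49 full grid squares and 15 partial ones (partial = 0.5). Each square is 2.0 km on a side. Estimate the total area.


effective squares = 49 + 15 * 0.5 = 56.5
area = 56.5 * 4.0 = 226.0 km^2

226.0 km^2


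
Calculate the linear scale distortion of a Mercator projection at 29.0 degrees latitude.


SF = 1 / cos(29.0) = 1 / 0.87462 = 1.143

1.143


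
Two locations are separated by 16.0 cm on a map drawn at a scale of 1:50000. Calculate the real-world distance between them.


ground = 16.0 cm * 50000 / 100 = 8000.0 m = 8.0 km

8.0 km


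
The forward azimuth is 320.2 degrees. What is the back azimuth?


back azimuth = (320.2 + 180) mod 360 = 140.2 degrees

140.2 degrees


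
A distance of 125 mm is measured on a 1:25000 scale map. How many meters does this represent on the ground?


ground = 125 mm * 25000 / 1000 = 3125.0 m

3125.0 m


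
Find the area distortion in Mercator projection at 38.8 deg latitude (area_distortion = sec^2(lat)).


area_distortion = 1/cos^2(38.8) = 1.646

1.646


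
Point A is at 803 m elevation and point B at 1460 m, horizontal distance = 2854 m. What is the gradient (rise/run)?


gradient = (1460 - 803) / 2854 = 657 / 2854 = 0.2302

0.2302


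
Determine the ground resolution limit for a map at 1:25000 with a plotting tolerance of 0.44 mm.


ground = 0.44 mm * 25000 / 1000 = 11.0 m

11.0 m


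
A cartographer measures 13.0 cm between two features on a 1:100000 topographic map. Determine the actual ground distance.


ground = 13.0 cm * 100000 / 100 = 13000.0 m = 13.0 km

13.0 km


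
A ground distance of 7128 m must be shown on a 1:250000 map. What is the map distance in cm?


map_cm = 7128 * 100 / 250000 = 2.8512 cm ≈ 2.85 cm

2.85 cm


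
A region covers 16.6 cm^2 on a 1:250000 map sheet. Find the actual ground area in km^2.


ground_area = 16.6 * (250000/100)^2 = 103750000.0 m^2 = 103.75 km^2

103.75 km^2


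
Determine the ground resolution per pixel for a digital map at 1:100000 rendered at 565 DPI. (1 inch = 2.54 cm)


pixel_cm = 2.54 / 565 ≈ 0.004496 cm
ground = pixel_cm * 100000 / 100 = 2.54 * 100000 / (565 * 100) = 254000 / 56500 ≈ 4.5 m

4.5 m


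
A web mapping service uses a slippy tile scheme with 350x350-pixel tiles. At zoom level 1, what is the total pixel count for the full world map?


tiles per axis = 2^1 = 2
total tiles = 2^2 = 4
pixels per axis = 2 * 350 = 700
total pixels = 700^2 = 490000

490000 pixels


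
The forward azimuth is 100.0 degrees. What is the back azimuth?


back azimuth = (100.0 + 180) mod 360 = 280.0 degrees

280.0 degrees


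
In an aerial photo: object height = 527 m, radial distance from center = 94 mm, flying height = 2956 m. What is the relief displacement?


d = h * r / H = 527 * 94 / 2956 = 16.76 mm

16.76 mm


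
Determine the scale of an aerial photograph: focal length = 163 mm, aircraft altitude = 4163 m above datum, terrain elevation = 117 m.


scale = f / (H - h) = 163 mm / 4046 m = 163 / 4046000 = 1:24822

1:24822


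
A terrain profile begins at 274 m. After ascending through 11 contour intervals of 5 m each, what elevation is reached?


elevation = 274 + 11 * 5 = 329 m

329 m


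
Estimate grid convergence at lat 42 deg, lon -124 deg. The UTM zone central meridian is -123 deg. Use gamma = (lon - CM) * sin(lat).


gamma = (-124 - -123) * sin(42) = -1 * 0.669131 = -0.669 degrees

-0.669 degrees


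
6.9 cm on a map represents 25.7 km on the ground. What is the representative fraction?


ground = 25.7 km = 2570000 cm; RF denominator = ground / map = 2570000 / 6.9 ≈ 372464; RF = 1:372464

1:372464


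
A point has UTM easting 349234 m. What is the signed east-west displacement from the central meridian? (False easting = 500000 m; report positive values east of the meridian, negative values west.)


displacement = 349234 - 500000 = -150766 m

-150766 m


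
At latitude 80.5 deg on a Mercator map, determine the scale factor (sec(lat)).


SF = 1 / cos(80.5) = 1 / 0.165048 = 6.059

6.059


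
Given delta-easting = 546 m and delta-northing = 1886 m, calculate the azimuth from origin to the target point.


az = atan2(546, 1886) = 16.1 deg
adjusted to 0-360: 16.1 degrees

16.1 degrees


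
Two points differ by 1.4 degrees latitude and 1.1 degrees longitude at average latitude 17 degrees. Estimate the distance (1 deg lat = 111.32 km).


dlat_km = 1.4 * 111.32 = 155.848
dlon_km = 1.1 * 111.32 * cos(17) ≈ 117.101
dist = sqrt(155.848^2 + 117.101^2) ≈ 194.9 km

194.9 km


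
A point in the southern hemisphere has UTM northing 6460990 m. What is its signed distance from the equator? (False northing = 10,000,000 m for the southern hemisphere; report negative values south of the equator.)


For southern: actual = 6460990 - 10000000 = -3539010 m

-3539010 m


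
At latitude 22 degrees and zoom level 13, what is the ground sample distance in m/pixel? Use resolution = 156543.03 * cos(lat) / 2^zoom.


res = 156543.03 * cos(22) / 2^13 = 156543.03 * 0.92718385 / 8192 = 17.72 m/pixel

17.72 m/pixel


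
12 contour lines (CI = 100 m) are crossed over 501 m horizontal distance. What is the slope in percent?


elevation change = 12 * 100 = 1200 m
slope = 1200 / 501 * 100 = 239.5%

239.5%


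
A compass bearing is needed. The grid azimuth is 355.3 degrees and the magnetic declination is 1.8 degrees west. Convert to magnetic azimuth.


magnetic azimuth = grid azimuth - declination (east +ve)
mag_az = 355.3 - -1.8 = 357.1 degrees

357.1 degrees


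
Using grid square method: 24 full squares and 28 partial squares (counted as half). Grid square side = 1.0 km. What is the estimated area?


effective squares = 24 + 28 * 0.5 = 38.0
area = 38.0 * 1.0 = 38.0 km^2

38.0 km^2


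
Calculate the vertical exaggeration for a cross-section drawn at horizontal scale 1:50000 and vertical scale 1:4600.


VE = horizontal_scale / vertical_scale = 50000 / 4600 ≈ 10.9

10.9x


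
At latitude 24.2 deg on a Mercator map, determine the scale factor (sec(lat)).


SF = 1 / cos(24.2) = 1 / 0.91212 = 1.096

1.096


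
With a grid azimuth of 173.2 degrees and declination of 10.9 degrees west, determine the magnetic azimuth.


magnetic azimuth = grid azimuth - declination (east +ve)
mag_az = 173.2 - -10.9 = 184.1 degrees

184.1 degrees


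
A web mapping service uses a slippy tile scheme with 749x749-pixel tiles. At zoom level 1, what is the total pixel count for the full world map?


tiles per axis = 2^1 = 2
total tiles = 2^2 = 4
pixels per axis = 2 * 749 = 1498
total pixels = 1498^2 = 2244004

2244004 pixels


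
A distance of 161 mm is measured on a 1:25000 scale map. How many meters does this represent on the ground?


ground = 161 mm * 25000 / 1000 = 4025.0 m

4025.0 m


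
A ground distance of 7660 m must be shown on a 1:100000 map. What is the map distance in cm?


map_cm = 7660 * 100 / 100000 = 7.66 cm

7.66 cm


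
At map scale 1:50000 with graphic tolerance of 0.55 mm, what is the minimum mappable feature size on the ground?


ground = 0.55 mm * 50000 / 1000 = 27.5 m

27.5 m


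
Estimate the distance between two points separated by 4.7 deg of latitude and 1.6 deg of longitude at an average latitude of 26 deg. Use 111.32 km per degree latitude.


dlat_km = 4.7 * 111.32 = 523.204
dlon_km = 1.6 * 111.32 * cos(26) ≈ 160.086
dist = sqrt(523.204^2 + 160.086^2) ≈ 547.1 km

547.1 km


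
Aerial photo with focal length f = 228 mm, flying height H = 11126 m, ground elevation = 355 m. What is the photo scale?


scale = f / (H - h) = 228 mm / 10771 m = 228 / 10771000 = 1:47241

1:47241


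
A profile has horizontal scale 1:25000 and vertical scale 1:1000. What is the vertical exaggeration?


VE = horizontal_scale / vertical_scale = 25000 / 1000 = 25.0

25.0x


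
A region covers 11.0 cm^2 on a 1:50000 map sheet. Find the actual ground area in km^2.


ground_area = 11.0 * (50000/100)^2 = 2750000.0 m^2 = 2.75 km^2

2.75 km^2


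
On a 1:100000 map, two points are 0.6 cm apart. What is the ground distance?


ground = 0.6 cm * 100000 / 100 = 600.0 m

600.0 m


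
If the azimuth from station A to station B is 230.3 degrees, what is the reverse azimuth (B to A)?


back azimuth = (230.3 + 180) mod 360 = 50.3 degrees

50.3 degrees


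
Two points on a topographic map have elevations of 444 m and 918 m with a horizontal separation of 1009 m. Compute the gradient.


gradient = (918 - 444) / 1009 = 474 / 1009 = 0.4698

0.4698


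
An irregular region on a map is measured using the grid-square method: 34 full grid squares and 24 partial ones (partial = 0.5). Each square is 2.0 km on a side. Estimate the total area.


effective squares = 34 + 24 * 0.5 = 46.0
area = 46.0 * 4.0 = 184.0 km^2

184.0 km^2


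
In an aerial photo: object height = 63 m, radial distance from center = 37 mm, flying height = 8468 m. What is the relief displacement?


d = h * r / H = 63 * 37 / 8468 = 0.28 mm

0.28 mm


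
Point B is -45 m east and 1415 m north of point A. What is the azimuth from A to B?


az = atan2(-45, 1415) = -1.8 deg
adjusted to 0-360: 358.2 degrees

358.2 degrees


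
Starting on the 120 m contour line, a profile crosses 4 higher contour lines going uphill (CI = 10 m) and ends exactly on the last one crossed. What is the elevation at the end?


elevation = 120 + 4 * 10 = 160 m

160 m


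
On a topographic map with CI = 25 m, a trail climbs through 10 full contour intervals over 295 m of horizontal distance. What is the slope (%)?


elevation change = 10 * 25 = 250 m
slope = 250 / 295 * 100 = 84.7%

84.7%


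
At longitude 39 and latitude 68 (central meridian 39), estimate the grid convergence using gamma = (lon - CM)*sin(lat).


gamma = (39 - 39) * sin(68) = 0 * 0.927184 = 0.0 degrees

0.0 degrees


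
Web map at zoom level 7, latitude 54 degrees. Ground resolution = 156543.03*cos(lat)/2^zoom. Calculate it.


res = 156543.03 * cos(54) / 2^7 = 156543.03 * 0.58778525 / 128 = 718.86 m/pixel

718.86 m/pixel


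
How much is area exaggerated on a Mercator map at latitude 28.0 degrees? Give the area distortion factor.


area_distortion = 1/cos^2(28.0) = 1.283

1.283


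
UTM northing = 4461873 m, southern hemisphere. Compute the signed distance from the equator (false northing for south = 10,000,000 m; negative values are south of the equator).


For southern: actual = 4461873 - 10000000 = -5538127 m

-5538127 m
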